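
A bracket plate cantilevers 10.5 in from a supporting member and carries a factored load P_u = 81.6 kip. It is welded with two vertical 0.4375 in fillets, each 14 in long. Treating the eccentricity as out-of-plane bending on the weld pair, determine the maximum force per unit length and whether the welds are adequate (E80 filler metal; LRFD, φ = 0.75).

f_max ≈ 13.4 kip/in; NOT adequate

E80XX → F_EXX = 80 ksi.
L_w = 2 × 14 = 28 in; section modulus (unit throat) S = 2 × L²/6 = 65.33 in².
Direct shear f_v = P/L_w = 81.6/28 = 2.914 kip/in.
Moment M = P × e = 81.6 × 10.5 = 856.8 kip·in; bending f_b = M/S = 13.11 kip/in.
f_max = √(f_v² + f_b²) = √(2.914² + 13.11²) = 13.43 kip/in.
φr_n = 0.75 × 0.6 × 80 × (0.707 × 0.4375) = 11.14 kip/in → NOT adequate.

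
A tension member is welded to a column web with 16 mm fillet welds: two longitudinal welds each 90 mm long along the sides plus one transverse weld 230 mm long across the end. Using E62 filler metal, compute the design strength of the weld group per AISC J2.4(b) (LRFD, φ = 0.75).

φR_n ≈ 1570 kN

E62XX → F_EXX = 620 MPa.
t_e = 0.707 × 16 = 11.31 mm.
R_nwl = 0.6 × 620 × 11.31 × 180 × 10⁻³ = 757.5 kN (longitudinal, 2 welds).
R_nwt = 0.6 × 620 × 11.31 × 230 × 10⁻³ = 967.9 kN (transverse, base value).
(i) R_nwl + R_nwt = 1725 kN; (ii) 0.85 R_nwl + 1.5 R_nwt = 2096 kN.
R_n = max = 2096 kN [governs: (ii)]; φR_n = 1572 kN.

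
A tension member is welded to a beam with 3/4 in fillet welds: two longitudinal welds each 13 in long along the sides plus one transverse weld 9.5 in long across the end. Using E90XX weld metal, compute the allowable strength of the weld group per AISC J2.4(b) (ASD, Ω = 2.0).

R_n/Ω ≈ 520 kip

E90XX → F_EXX = 90 ksi.
t_e = 0.707 × 0.75 = 0.5302 in.
R_nwl = 0.6 × 90 × 0.5302 × 26 = 744.5 kip (longitudinal, 2 welds).
R_nwt = 0.6 × 90 × 0.5302 × 9.5 = 272 kip (transverse, base value).
(i) R_nwl + R_nwt = 1016 kip; (ii) 0.85 R_nwl + 1.5 R_nwt = 1041 kip.
R_n = max = 1041 kip [governs: (ii)]; R_n/Ω = 520.4 kip.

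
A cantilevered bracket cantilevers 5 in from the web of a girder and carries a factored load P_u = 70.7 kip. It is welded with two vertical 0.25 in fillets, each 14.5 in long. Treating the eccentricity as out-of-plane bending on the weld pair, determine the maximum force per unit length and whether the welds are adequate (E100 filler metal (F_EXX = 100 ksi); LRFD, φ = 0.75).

L_w = 2 × 14.5 = 29 in; section modulus (unit throat) S = 2 × L²/6 = 70.08 in².
Direct shear f_v = P/L_w = 70.7/29 = 2.438 kip/in.
Moment M = P × e = 70.7 × 5 = 353.5 kip·in; bending f_b = M/S = 5.044 kip/in.
f_max = √(f_v² + f_b²) = √(2.438² + 5.044²) = 5.602 kip/in.
φr_n = 0.75 × 0.6 × 100 × (0.707 × 0.25) = 7.954 kip/in → adequate.

f_max ≈ 5.6 kip/in; adequate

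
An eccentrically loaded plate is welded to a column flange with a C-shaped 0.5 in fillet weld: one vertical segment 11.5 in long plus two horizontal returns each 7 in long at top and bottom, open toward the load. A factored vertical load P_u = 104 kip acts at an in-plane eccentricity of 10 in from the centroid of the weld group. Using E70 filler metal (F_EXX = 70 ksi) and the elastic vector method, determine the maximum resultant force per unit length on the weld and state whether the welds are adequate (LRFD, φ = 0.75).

Total weld length L_w = 25.5 in. Treat welds as unit-width lines.
Centroid: x̄ = 2×7×3.5 / 25.5 = 1.922 in from the vertical weld.
Polar moment about centroid: J = I_x + I_y = [11.5³/12 + 2×7×5.75²] + [11.5×1.922² + 2(7³/12 + 7×1.578²)] = 724.1 in³.
Direct shear f_v = P/L_w = 104 / 25.5 = 4.078 kip/in (vertical).
Torsion M = P·e = 104 × 10 = 1040 kip·in.
Critical point at (x, y) = (5.078, 5.75) from centroid. f_tx = M·y/J = 8.258 kip/in; f_ty = M·x/J = 7.294 kip/in.
Resultant f_max = √[f_tx² + (f_v + f_ty)²] = √[8.258² + (4.078 + 7.294)²] = 14.05 kip/in.
Capacity per unit length: φr_n = 0.75 × 0.6 × 70 × (0.707 × 0.5) = 11.14 kip/in.
14.05 > 11.14 → NOT adequate.

f_max ≈ 14.1 kip/in; NOT adequate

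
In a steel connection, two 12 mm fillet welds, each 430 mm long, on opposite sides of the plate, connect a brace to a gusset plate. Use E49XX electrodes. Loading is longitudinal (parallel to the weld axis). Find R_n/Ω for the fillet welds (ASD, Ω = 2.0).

E49XX → F_EXX = 490 MPa.
Effective throat t_e = 0.707 × 12 = 8.484 mm.
Total length L = 860 mm; A_we = 8.484 × 860 = 7296 mm².
F_nw = 0.6 F_EXX = 0.6 × 490 = 294 MPa.
R_n = 294 × 7296 × 10⁻³ = 2145 kN; R_n/Ω = 2145/2.0 = 1073 kN.

R_n/Ω ≈ 1070 kN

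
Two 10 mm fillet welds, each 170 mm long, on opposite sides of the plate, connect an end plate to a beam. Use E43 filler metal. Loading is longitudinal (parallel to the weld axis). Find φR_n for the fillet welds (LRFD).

φR_n ≈ 465 kN

E43XX → F_EXX = 430 MPa.
Effective throat t_e = 0.707 × 10 = 7.07 mm.
Total length L = 340 mm; A_we = 7.07 × 340 = 2404 mm².
F_nw = 0.6 F_EXX = 0.6 × 430 = 258 MPa.
φR_n = 0.75 × 258 × 2404 × 10⁻³ = 465.1 kN.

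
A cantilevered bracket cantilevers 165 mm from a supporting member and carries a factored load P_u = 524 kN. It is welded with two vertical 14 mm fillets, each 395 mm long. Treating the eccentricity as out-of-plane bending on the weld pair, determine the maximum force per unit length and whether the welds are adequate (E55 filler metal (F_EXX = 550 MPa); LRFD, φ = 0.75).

L_w = 2 × 395 = 790 mm; section modulus (unit throat) S = 2 × L²/6 = 52010 mm².
Direct shear f_v = P/L_w = 524×10³/790 = 663.3 N/mm.
Moment M = P × e = 524×10³ × 165 = 86460000 N·mm; bending f_b = M/S = 1662 N/mm.
f_max = √(f_v² + f_b²) = √(663.3² + 1662²) = 1790 N/mm.
φr_n = 0.75 × 0.6 × 550 × (0.707 × 14) = 2450 N/mm → adequate.

f_max ≈ 1790 N/mm; adequate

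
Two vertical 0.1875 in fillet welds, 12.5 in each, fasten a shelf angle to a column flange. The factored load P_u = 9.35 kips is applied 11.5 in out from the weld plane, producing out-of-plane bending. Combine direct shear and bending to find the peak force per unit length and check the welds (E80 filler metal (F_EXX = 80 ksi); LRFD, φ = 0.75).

f_max ≈ 2.1 kip/in; adequate

L_w = 2 × 12.5 = 25 in; section modulus (unit throat) S = 2 × L²/6 = 52.08 in².
Direct shear f_v = P/L_w = 9.35/25 = 0.374 kip/in.
Moment M = P × e = 9.35 × 11.5 = 107.52 kip·in; bending f_b = M/S = 2.064 kip/in.
f_max = √(f_v² + f_b²) = √(0.374² + 2.064²) = 2.098 kip/in.
φr_n = 0.75 × 0.6 × 80 × (0.707 × 0.1875) = 4.772 kip/in → adequate.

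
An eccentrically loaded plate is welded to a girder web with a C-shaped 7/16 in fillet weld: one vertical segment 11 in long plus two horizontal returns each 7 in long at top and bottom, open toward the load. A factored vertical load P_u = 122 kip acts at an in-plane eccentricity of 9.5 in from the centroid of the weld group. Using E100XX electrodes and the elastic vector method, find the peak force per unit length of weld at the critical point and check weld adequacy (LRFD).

f_max ≈ 16.7 kip/in; NOT adequate

E100XX → F_EXX = 100 ksi.
Total weld length L_w = 25 in. Treat welds as unit-width lines.
Centroid: x̄ = 2×7×3.5 / 25 = 1.96 in from the vertical weld.
Polar moment about centroid: J = I_x + I_y = [11³/12 + 2×7×5.5²] + [11×1.96² + 2(7³/12 + 7×1.54²)] = 667 in³.
Direct shear f_v = P/L_w = 122 / 25 = 4.88 kip/in (vertical).
Torsion M = P·e = 122 × 9.5 = 1159 kip·in.
Critical point at (x, y) = (5.04, 5.5) from centroid. f_tx = M·y/J = 9.556 kip/in; f_ty = M·x/J = 8.757 kip/in.
Resultant f_max = √[f_tx² + (f_v + f_ty)²] = √[9.556² + (4.88 + 8.757)²] = 16.65 kip/in.
Capacity per unit length: φr_n = 0.75 × 0.6 × 100 × (0.707 × 0.4375) = 13.92 kip/in.
16.65 > 13.92 → NOT adequate.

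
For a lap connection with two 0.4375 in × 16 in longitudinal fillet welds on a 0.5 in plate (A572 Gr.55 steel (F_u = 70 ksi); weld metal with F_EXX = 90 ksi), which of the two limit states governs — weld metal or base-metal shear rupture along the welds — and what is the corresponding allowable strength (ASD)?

R_n/Ω ≈ 267 kips (weld metal governs)

t_e = 0.707 × 0.4375 = 0.3093 in; L = 32 in.
Weld metal: R_n/Ω = (1/2.0) × 0.6 × 90 × 0.3093 × 32 = 267.2 kips.
Base metal (shear rupture): R_n/Ω = (1/2.0) × 0.6 × 70 × 0.5 × 32 = 336 kips.
Governing: weld metal.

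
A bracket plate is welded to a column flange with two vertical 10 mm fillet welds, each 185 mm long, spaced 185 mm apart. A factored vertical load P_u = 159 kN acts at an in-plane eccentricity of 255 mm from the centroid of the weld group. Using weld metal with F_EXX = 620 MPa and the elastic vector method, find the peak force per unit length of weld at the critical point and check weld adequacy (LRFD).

Total weld length L_w = 370 mm. Treat welds as unit-width lines.
Polar moment about centroid: J = 2[d³/12 + d(b/2)²] = 2[185³/12 + 185×92.5²] = 4221000 mm³.
Direct shear f_v = P/L_w = 159×10³ / 370 = 429.7 N/mm (vertical).
Torsion M = P·e = 159×10³ × 255 = 40545000 N·mm.
Critical point at (x, y) = (92.5, 92.5) from centroid. f_tx = M·y/J = 888.5 N/mm; f_ty = M·x/J = 888.5 N/mm.
Resultant f_max = √[f_tx² + (f_v + f_ty)²] = √[888.5² + (429.7 + 888.5)²] = 1590 N/mm.
Capacity per unit length: φr_n = 0.75 × 0.6 × 620 × (0.707 × 10) = 1973 N/mm.
1590 ≤ 1973 → adequate.

f_max ≈ 1590 N/mm; adequate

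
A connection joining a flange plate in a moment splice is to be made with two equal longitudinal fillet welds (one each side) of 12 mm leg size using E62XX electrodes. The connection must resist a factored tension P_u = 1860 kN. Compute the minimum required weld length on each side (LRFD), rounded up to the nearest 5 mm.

E62XX → F_EXX = 620 MPa.
Throat t_e = 0.707 × 12 = 8.484 mm.
φr_n = 0.75 × 0.6 × 620 × 8.484 × 10⁻³ = 2.367 kN/mm.
L_req = P_u / φr_n = 1860 / 2.367 = 785.8 mm total.
Per side: 785.8 / 2 = 392.9 mm.
Round up → use L = 395 mm on each side.

L = 395 mm on each side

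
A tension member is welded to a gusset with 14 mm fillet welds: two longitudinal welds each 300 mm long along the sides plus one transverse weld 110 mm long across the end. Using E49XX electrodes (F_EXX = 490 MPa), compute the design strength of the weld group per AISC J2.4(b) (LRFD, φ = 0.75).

φR_n ≈ 1550 kN

t_e = 0.707 × 14 = 9.898 mm.
R_nwl = 0.6 × 490 × 9.898 × 600 × 10⁻³ = 1746 kN (longitudinal, 2 welds).
R_nwt = 0.6 × 490 × 9.898 × 110 × 10⁻³ = 320.1 kN (transverse, base value).
(i) R_nwl + R_nwt = 2066 kN; (ii) 0.85 R_nwl + 1.5 R_nwt = 1964 kN.
R_n = max = 2066 kN [governs: (i)]; φR_n = 1550 kN.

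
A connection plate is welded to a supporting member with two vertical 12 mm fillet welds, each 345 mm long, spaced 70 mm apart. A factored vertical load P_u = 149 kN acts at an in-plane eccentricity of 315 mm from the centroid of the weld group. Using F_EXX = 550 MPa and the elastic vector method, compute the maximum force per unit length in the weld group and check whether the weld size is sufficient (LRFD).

f_max ≈ 1140 N/mm; adequate

Total weld length L_w = 690 mm. Treat welds as unit-width lines.
Polar moment about centroid: J = 2[d³/12 + d(b/2)²] = 2[345³/12 + 345×35²] = 7689000 mm³.
Direct shear f_v = P/L_w = 149×10³ / 690 = 215.9 N/mm (vertical).
Torsion M = P·e = 149×10³ × 315 = 46935000 N·mm.
Critical point at (x, y) = (35, 172.5) from centroid. f_tx = M·y/J = 1053 N/mm; f_ty = M·x/J = 213.6 N/mm.
Resultant f_max = √[f_tx² + (f_v + f_ty)²] = √[1053² + (215.9 + 213.6)²] = 1137 N/mm.
Capacity per unit length: φr_n = 0.75 × 0.6 × 550 × (0.707 × 12) = 2100 N/mm.
1137 ≤ 2100 → adequate.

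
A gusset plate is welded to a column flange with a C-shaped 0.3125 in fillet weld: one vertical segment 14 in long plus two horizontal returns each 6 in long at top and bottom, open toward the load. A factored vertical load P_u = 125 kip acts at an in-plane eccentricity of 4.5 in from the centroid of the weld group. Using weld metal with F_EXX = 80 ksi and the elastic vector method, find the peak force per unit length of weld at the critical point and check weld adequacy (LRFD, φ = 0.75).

f_max ≈ 8.79 kip/in; NOT adequate

Total weld length L_w = 26 in. Treat welds as unit-width lines.
Centroid: x̄ = 2×6×3 / 26 = 1.385 in from the vertical weld.
Polar moment about centroid: J = I_x + I_y = [14³/12 + 2×6×7²] + [14×1.385² + 2(6³/12 + 6×1.615²)] = 910.8 in³.
Direct shear f_v = P/L_w = 125 / 26 = 4.808 kip/in (vertical).
Torsion M = P·e = 125 × 4.5 = 562.5 kip·in.
Critical point at (x, y) = (4.615, 7) from centroid. f_tx = M·y/J = 4.323 kip/in; f_ty = M·x/J = 2.85 kip/in.
Resultant f_max = √[f_tx² + (f_v + f_ty)²] = √[4.323² + (4.808 + 2.85)²] = 8.794 kip/in.
Capacity per unit length: φr_n = 0.75 × 0.6 × 80 × (0.707 × 0.3125) = 7.954 kip/in.
8.794 > 7.954 → NOT adequate.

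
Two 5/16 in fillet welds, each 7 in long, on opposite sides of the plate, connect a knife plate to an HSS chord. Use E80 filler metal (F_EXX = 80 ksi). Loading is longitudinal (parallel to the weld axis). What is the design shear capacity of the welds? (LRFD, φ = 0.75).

φR_n ≈ 111 kip

Effective throat t_e = 0.707 × 0.3125 = 0.2209 in.
Total length L = 14 in; A_we = 0.2209 × 14 = 3.093 in².
F_nw = 0.6 F_EXX = 0.6 × 80 = 48 ksi.
φR_n = 0.75 × 48 × 3.093 = 111.4 kip.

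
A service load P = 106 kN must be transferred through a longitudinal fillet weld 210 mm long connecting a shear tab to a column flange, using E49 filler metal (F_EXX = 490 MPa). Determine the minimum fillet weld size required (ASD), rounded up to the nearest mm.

w = 5 mm

Total weld length L = 210 mm.
Required throat t_e = P × Ω / (0.6 F_EXX × L) = 106 × 2.0 / (0.6 × 490 × 210 × 10⁻³) = 3.434 mm.
Required leg w = t_e / 0.707 = 4.857 mm → use 5 mm.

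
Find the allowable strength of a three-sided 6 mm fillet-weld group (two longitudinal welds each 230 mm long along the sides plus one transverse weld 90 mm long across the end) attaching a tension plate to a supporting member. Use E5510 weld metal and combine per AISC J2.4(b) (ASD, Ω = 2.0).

R_n/Ω ≈ 385 kN

E55XX → F_EXX = 550 MPa.
t_e = 0.707 × 6 = 4.242 mm.
R_nwl = 0.6 × 550 × 4.242 × 460 × 10⁻³ = 643.9 kN (longitudinal, 2 welds).
R_nwt = 0.6 × 550 × 4.242 × 90 × 10⁻³ = 126 kN (transverse, base value).
(i) R_nwl + R_nwt = 769.9 kN; (ii) 0.85 R_nwl + 1.5 R_nwt = 736.3 kN.
R_n = max = 769.9 kN [governs: (i)]; R_n/Ω = 385 kN.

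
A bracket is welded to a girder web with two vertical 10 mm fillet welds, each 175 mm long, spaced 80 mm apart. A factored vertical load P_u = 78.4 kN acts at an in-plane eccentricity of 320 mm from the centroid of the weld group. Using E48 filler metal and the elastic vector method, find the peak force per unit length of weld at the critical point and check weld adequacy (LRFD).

f_max ≈ 1770 N/mm; NOT adequate

E48XX → F_EXX = 480 MPa.
Total weld length L_w = 350 mm. Treat welds as unit-width lines.
Polar moment about centroid: J = 2[d³/12 + d(b/2)²] = 2[175³/12 + 175×40²] = 1453000 mm³.
Direct shear f_v = P/L_w = 78.4×10³ / 350 = 224 N/mm (vertical).
Torsion M = P·e = 78.4×10³ × 320 = 25088000 N·mm.
Critical point at (x, y) = (40, 87.5) from centroid. f_tx = M·y/J = 1511 N/mm; f_ty = M·x/J = 690.5 N/mm.
Resultant f_max = √[f_tx² + (f_v + f_ty)²] = √[1511² + (224 + 690.5)²] = 1766 N/mm.
Capacity per unit length: φr_n = 0.75 × 0.6 × 480 × (0.707 × 10) = 1527 N/mm.
1766 > 1527 → NOT adequate.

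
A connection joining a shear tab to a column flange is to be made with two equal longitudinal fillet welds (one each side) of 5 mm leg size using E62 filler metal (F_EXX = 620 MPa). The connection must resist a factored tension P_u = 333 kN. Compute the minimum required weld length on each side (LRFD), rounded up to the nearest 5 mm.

Throat t_e = 0.707 × 5 = 3.535 mm.
φr_n = 0.75 × 0.6 × 620 × 3.535 × 10⁻³ = 0.9863 kN/mm.
L_req = P_u / φr_n = 333 / 0.9863 = 337.6 mm total.
Per side: 337.6 / 2 = 168.8 mm.
Round up → use L = 170 mm on each side.

L = 170 mm on each side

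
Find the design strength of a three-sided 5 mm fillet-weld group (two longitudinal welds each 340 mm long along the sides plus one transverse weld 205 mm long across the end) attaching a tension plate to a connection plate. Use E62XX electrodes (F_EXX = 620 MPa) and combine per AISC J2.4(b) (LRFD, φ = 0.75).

t_e = 0.707 × 5 = 3.535 mm.
R_nwl = 0.6 × 620 × 3.535 × 680 × 10⁻³ = 894.2 kN (longitudinal, 2 welds).
R_nwt = 0.6 × 620 × 3.535 × 205 × 10⁻³ = 269.6 kN (transverse, base value).
(i) R_nwl + R_nwt = 1164 kN; (ii) 0.85 R_nwl + 1.5 R_nwt = 1164 kN.
R_n = max = 1164 kN [governs: (ii)]; φR_n = 873.3 kN.

φR_n ≈ 873 kN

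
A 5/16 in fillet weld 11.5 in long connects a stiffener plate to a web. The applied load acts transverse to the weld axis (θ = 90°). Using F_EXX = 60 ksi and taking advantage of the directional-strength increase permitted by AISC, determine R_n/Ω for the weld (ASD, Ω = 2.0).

t_e = 0.707 × 0.3125 = 0.2209 in; A_we = 0.2209 × 11.5 = 2.541 in².
Directional factor: 1.0 + 0.5 sin^1.5(90°) = 1.5.
F_nw = 0.6 × 60 × 1.5 = 54 ksi.
R_n/Ω = (54 × 2.541) / 2.0 = 68.6 kip.

R_n/Ω ≈ 68.6 kip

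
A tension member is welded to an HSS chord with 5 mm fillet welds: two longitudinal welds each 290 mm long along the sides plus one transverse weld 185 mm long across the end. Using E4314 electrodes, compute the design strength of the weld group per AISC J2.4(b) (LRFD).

E43XX → F_EXX = 430 MPa.
t_e = 0.707 × 5 = 3.535 mm.
R_nwl = 0.6 × 430 × 3.535 × 580 × 10⁻³ = 529 kN (longitudinal, 2 welds).
R_nwt = 0.6 × 430 × 3.535 × 185 × 10⁻³ = 168.7 kN (transverse, base value).
(i) R_nwl + R_nwt = 697.7 kN; (ii) 0.85 R_nwl + 1.5 R_nwt = 702.7 kN.
R_n = max = 702.7 kN [governs: (ii)]; φR_n = 527 kN.

φR_n ≈ 527 kN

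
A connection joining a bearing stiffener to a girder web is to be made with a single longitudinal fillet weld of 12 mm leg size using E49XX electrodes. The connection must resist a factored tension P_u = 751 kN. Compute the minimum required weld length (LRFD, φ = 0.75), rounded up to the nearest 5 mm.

E49XX → F_EXX = 490 MPa.
Throat t_e = 0.707 × 12 = 8.484 mm.
φr_n = 0.75 × 0.6 × 490 × 8.484 × 10⁻³ = 1.871 kN/mm.
L_req = P_u / φr_n = 751 / 1.871 = 401.4 mm total.
Round up → use L = 405 mm.

L = 405 mm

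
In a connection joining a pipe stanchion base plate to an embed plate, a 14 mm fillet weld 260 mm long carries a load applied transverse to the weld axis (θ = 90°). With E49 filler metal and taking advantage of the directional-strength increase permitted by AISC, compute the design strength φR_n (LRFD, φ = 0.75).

E49XX → F_EXX = 490 MPa.
t_e = 0.707 × 14 = 9.898 mm; A_we = 9.898 × 260 = 2573 mm².
Directional factor: 1.0 + 0.5 sin^1.5(90°) = 1.5.
F_nw = 0.6 × 490 × 1.5 = 441 MPa.
φR_n = 0.75 × 441 × 2573 × 10⁻³ = 851.2 kN.

φR_n ≈ 851 kN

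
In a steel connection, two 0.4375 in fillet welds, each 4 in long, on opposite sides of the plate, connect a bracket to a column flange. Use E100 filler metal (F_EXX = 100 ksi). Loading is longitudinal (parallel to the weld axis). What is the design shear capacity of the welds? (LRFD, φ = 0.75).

φR_n ≈ 111 kip

Effective throat t_e = 0.707 × 0.4375 = 0.3093 in.
Total length L = 8 in; A_we = 0.3093 × 8 = 2.474 in².
F_nw = 0.6 F_EXX = 0.6 × 100 = 60 ksi.
φR_n = 0.75 × 60 × 2.474 = 111.4 kip.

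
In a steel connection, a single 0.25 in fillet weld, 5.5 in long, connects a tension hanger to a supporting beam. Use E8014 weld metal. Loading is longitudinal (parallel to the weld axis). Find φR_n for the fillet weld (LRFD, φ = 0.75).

E80XX → F_EXX = 80 ksi.
Effective throat t_e = 0.707 × 0.25 = 0.1767 in.
Total length L = 5.5 in; A_we = 0.1767 × 5.5 = 0.9721 in².
F_nw = 0.6 F_EXX = 0.6 × 80 = 48 ksi.
φR_n = 0.75 × 48 × 0.9721 = 35 kip.

φR_n ≈ 35 kip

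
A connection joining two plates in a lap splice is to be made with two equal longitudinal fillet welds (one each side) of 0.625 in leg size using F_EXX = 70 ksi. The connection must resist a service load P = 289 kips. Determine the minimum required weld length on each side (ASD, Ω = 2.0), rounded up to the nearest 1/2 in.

L = 16 in on each side

Throat t_e = 0.707 × 0.625 = 0.4419 in.
r_n/Ω = (0.6 × 70 × 0.4419) / 2.0 = 9.279 kip/in.
L_req = P / (r_n/Ω) = 289 / 9.279 = 31.14 in total.
Per side: 31.14 / 2 = 15.57 in.
Round up → use L = 16 in on each side.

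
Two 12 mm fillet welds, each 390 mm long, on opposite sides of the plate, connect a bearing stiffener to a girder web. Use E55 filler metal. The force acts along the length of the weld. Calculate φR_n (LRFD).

E55XX → F_EXX = 550 MPa.
Effective throat t_e = 0.707 × 12 = 8.484 mm.
Total length L = 780 mm; A_we = 8.484 × 780 = 6618 mm².
F_nw = 0.6 F_EXX = 0.6 × 550 = 330 MPa.
φR_n = 0.75 × 330 × 6618 × 10⁻³ = 1638 kN.

φR_n ≈ 1640 kN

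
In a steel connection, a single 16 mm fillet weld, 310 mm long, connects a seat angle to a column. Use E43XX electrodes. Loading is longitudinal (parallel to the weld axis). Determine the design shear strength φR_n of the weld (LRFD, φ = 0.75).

φR_n ≈ 679 kN

E43XX → F_EXX = 430 MPa.
Effective throat t_e = 0.707 × 16 = 11.31 mm.
Total length L = 310 mm; A_we = 11.31 × 310 = 3507 mm².
F_nw = 0.6 F_EXX = 0.6 × 430 = 258 MPa.
φR_n = 0.75 × 258 × 3507 × 10⁻³ = 678.6 kN.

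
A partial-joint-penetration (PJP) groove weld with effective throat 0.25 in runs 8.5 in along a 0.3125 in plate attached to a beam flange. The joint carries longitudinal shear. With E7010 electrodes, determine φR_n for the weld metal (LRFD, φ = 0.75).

E70XX → F_EXX = 70 ksi.
Effective throat (given) t_e = 0.25 in.
A_we = 0.25 × 8.5 = 2.125 in².
F_nw = 0.6 F_EXX = 42 ksi.
φR_n = 0.75 × 42 × 2.125 = 66.94 kip.

φR_n ≈ 66.9 kip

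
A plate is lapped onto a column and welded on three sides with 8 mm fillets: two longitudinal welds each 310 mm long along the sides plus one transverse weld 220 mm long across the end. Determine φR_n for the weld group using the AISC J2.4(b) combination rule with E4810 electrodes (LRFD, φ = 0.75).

E48XX → F_EXX = 480 MPa.
t_e = 0.707 × 8 = 5.656 mm.
R_nwl = 0.6 × 480 × 5.656 × 620 × 10⁻³ = 1010 kN (longitudinal, 2 welds).
R_nwt = 0.6 × 480 × 5.656 × 220 × 10⁻³ = 358.4 kN (transverse, base value).
(i) R_nwl + R_nwt = 1368 kN; (ii) 0.85 R_nwl + 1.5 R_nwt = 1396 kN.
R_n = max = 1396 kN [governs: (ii)]; φR_n = 1047 kN.

φR_n ≈ 1050 kN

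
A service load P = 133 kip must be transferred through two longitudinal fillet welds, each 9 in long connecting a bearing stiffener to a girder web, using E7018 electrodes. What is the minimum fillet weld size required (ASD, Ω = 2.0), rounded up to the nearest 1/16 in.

E70XX → F_EXX = 70 ksi.
Total weld length L = 18 in.
Required throat t_e = P × Ω / (0.6 F_EXX × L) = 133 × 2.0 / (0.6 × 70 × 18) = 0.3519 in.
Required leg w = t_e / 0.707 = 0.4977 in → use 1/2 in.

w = 1/2 in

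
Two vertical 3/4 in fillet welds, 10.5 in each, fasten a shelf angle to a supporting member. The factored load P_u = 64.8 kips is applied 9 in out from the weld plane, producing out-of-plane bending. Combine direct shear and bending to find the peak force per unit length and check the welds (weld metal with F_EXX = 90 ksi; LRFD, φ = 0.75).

L_w = 2 × 10.5 = 21 in; section modulus (unit throat) S = 2 × L²/6 = 36.75 in².
Direct shear f_v = P/L_w = 64.8/21 = 3.086 kip/in.
Moment M = P × e = 64.8 × 9 = 583.2 kip·in; bending f_b = M/S = 15.87 kip/in.
f_max = √(f_v² + f_b²) = √(3.086² + 15.87²) = 16.17 kip/in.
φr_n = 0.75 × 0.6 × 90 × (0.707 × 0.75) = 21.48 kip/in → adequate.

f_max ≈ 16.2 kip/in; adequate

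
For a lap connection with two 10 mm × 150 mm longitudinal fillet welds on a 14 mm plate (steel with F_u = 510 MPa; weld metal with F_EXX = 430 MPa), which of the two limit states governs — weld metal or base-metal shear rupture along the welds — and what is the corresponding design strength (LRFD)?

t_e = 0.707 × 10 = 7.07 mm; L = 300 mm.
Weld metal: φR_n = 0.75 × 0.6 × 430 × 7.07 × 300 × 10⁻³ = 410.4 kN.
Base metal (shear rupture): φR_n = 0.75 × 0.6 × 510 × 14 × 300 × 10⁻³ = 963.9 kN.
Governing: weld metal.

φR_n ≈ 410 kN (weld metal governs)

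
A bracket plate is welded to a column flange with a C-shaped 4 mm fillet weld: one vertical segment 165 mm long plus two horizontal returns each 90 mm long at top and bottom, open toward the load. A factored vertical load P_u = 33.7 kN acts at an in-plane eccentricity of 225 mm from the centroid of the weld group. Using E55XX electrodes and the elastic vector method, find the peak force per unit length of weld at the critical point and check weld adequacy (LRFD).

f_max ≈ 491 N/mm; adequate

E55XX → F_EXX = 550 MPa.
Total weld length L_w = 345 mm. Treat welds as unit-width lines.
Centroid: x̄ = 2×90×45 / 345 = 23.48 mm from the vertical weld.
Polar moment about centroid: J = I_x + I_y = [165³/12 + 2×90×82.5²] + [165×23.48² + 2(90³/12 + 90×21.52²)] = 1895000 mm³.
Direct shear f_v = P/L_w = 33.7×10³ / 345 = 97.68 N/mm (vertical).
Torsion M = P·e = 33.7×10³ × 225 = 7582500 N·mm.
Critical point at (x, y) = (66.52, 82.5) from centroid. f_tx = M·y/J = 330.1 N/mm; f_ty = M·x/J = 266.1 N/mm.
Resultant f_max = √[f_tx² + (f_v + f_ty)²] = √[330.1² + (97.68 + 266.1)²] = 491.2 N/mm.
Capacity per unit length: φr_n = 0.75 × 0.6 × 550 × (0.707 × 4) = 699.9 N/mm.
491.2 ≤ 699.9 → adequate.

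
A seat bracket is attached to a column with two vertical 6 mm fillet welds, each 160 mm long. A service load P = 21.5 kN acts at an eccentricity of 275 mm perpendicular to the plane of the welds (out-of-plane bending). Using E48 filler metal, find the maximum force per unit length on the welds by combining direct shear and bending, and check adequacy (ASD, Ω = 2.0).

f_max ≈ 696 N/mm; NOT adequate

E48XX → F_EXX = 480 MPa.
L_w = 2 × 160 = 320 mm; section modulus (unit throat) S = 2 × L²/6 = 8533 mm².
Direct shear f_v = P/L_w = 21.5×10³/320 = 67.19 N/mm.
Moment M = P × e = 21.5×10³ × 275 = 5912500 N·mm; bending f_b = M/S = 692.9 N/mm.
f_max = √(f_v² + f_b²) = √(67.19² + 692.9²) = 696.1 N/mm.
r_n/Ω = (1/2.0) × 0.6 × 480 × (0.707 × 6) = 610.8 N/mm → NOT adequate.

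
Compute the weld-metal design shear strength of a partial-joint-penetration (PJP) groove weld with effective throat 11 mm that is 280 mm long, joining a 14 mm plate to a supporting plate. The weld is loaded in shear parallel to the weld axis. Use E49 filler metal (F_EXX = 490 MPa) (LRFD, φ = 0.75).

Effective throat (given) t_e = 11 mm.
A_we = 11 × 280 = 3080 mm².
F_nw = 0.6 F_EXX = 294 MPa.
φR_n = 0.75 × 294 × 3080 × 10⁻³ = 679.1 kN.

φR_n ≈ 679 kN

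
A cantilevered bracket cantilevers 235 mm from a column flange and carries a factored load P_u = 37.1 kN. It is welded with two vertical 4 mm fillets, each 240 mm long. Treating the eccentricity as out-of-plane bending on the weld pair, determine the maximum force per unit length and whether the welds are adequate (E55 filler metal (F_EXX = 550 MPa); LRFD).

L_w = 2 × 240 = 480 mm; section modulus (unit throat) S = 2 × L²/6 = 19200 mm².
Direct shear f_v = P/L_w = 37.1×10³/480 = 77.29 N/mm.
Moment M = P × e = 37.1×10³ × 235 = 8718500 N·mm; bending f_b = M/S = 454.1 N/mm.
f_max = √(f_v² + f_b²) = √(77.29² + 454.1²) = 460.6 N/mm.
φr_n = 0.75 × 0.6 × 550 × (0.707 × 4) = 699.9 N/mm → adequate.

f_max ≈ 461 N/mm; adequate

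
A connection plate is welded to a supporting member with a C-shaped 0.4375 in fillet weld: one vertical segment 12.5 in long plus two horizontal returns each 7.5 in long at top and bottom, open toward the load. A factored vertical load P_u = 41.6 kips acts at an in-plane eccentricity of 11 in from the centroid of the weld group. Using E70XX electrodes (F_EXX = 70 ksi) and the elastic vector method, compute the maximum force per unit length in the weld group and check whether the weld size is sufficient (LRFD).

f_max ≈ 5.27 kip/in; adequate

Total weld length L_w = 27.5 in. Treat welds as unit-width lines.
Centroid: x̄ = 2×7.5×3.75 / 27.5 = 2.045 in from the vertical weld.
Polar moment about centroid: J = I_x + I_y = [12.5³/12 + 2×7.5×6.25²] + [12.5×2.045² + 2(7.5³/12 + 7.5×1.705²)] = 914.9 in³.
Direct shear f_v = P/L_w = 41.6 / 27.5 = 1.513 kip/in (vertical).
Torsion M = P·e = 41.6 × 11 = 457.6 kip·in.
Critical point at (x, y) = (5.455, 6.25) from centroid. f_tx = M·y/J = 3.126 kip/in; f_ty = M·x/J = 2.728 kip/in.
Resultant f_max = √[f_tx² + (f_v + f_ty)²] = √[3.126² + (1.513 + 2.728)²] = 5.269 kip/in.
Capacity per unit length: φr_n = 0.75 × 0.6 × 70 × (0.707 × 0.4375) = 9.743 kip/in.
5.269 ≤ 9.743 → adequate.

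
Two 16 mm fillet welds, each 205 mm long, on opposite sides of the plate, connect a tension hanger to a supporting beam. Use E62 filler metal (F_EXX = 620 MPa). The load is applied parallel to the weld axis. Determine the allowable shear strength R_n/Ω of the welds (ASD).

Effective throat t_e = 0.707 × 16 = 11.31 mm.
Total length L = 410 mm; A_we = 11.31 × 410 = 4638 mm².
F_nw = 0.6 F_EXX = 0.6 × 620 = 372 MPa.
R_n = 372 × 4638 × 10⁻³ = 1725 kN; R_n/Ω = 1725/2.0 = 862.7 kN.

R_n/Ω ≈ 863 kN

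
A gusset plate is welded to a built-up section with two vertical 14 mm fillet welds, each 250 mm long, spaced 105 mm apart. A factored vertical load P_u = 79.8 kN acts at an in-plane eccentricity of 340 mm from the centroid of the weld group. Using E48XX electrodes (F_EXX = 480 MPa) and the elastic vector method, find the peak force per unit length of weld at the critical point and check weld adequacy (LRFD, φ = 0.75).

f_max ≈ 996 N/mm; adequate

Total weld length L_w = 500 mm. Treat welds as unit-width lines.
Polar moment about centroid: J = 2[d³/12 + d(b/2)²] = 2[250³/12 + 250×52.5²] = 3982000 mm³.
Direct shear f_v = P/L_w = 79.8×10³ / 500 = 159.6 N/mm (vertical).
Torsion M = P·e = 79.8×10³ × 340 = 27132000 N·mm.
Critical point at (x, y) = (52.5, 125) from centroid. f_tx = M·y/J = 851.6 N/mm; f_ty = M·x/J = 357.7 N/mm.
Resultant f_max = √[f_tx² + (f_v + f_ty)²] = √[851.6² + (159.6 + 357.7)²] = 996.4 N/mm.
Capacity per unit length: φr_n = 0.75 × 0.6 × 480 × (0.707 × 14) = 2138 N/mm.
996.4 ≤ 2138 → adequate.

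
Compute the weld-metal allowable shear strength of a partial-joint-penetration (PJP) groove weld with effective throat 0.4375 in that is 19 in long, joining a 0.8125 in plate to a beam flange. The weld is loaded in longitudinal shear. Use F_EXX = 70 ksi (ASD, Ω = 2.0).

R_n/Ω ≈ 175 kips

Effective throat (given) t_e = 0.4375 in.
A_we = 0.4375 × 19 = 8.312 in².
F_nw = 0.6 F_EXX = 42 ksi.
R_n/Ω = (42 × 8.312) / 2.0 = 174.6 kips.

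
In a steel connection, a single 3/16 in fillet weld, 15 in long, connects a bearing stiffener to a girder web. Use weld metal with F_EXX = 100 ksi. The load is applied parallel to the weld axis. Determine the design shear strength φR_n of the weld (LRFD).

Effective throat t_e = 0.707 × 0.1875 = 0.1326 in.
Total length L = 15 in; A_we = 0.1326 × 15 = 1.988 in².
F_nw = 0.6 F_EXX = 0.6 × 100 = 60 ksi.
φR_n = 0.75 × 60 × 1.988 = 89.48 kips.

φR_n ≈ 89.5 kips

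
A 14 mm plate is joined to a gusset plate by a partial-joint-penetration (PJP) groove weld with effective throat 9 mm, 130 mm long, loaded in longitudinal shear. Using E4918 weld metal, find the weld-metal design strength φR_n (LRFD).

E49XX → F_EXX = 490 MPa.
Effective throat (given) t_e = 9 mm.
A_we = 9 × 130 = 1170 mm².
F_nw = 0.6 F_EXX = 294 MPa.
φR_n = 0.75 × 294 × 1170 × 10⁻³ = 258 kN.

φR_n ≈ 258 kN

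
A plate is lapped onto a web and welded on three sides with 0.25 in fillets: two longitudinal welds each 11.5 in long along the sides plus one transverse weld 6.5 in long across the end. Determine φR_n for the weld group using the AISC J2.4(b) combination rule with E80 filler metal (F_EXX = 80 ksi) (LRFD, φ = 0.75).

t_e = 0.707 × 0.25 = 0.1767 in.
R_nwl = 0.6 × 80 × 0.1767 × 23 = 195.1 kips (longitudinal, 2 welds).
R_nwt = 0.6 × 80 × 0.1767 × 6.5 = 55.15 kips (transverse, base value).
(i) R_nwl + R_nwt = 250.3 kips; (ii) 0.85 R_nwl + 1.5 R_nwt = 248.6 kips.
R_n = max = 250.3 kips [governs: (i)]; φR_n = 187.7 kips.

φR_n ≈ 188 kips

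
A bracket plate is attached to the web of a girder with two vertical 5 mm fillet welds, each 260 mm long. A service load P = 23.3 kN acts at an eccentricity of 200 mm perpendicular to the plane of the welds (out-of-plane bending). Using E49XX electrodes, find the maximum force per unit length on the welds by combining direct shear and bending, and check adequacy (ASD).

f_max ≈ 212 N/mm; adequate

E49XX → F_EXX = 490 MPa.
L_w = 2 × 260 = 520 mm; section modulus (unit throat) S = 2 × L²/6 = 22530 mm².
Direct shear f_v = P/L_w = 23.3×10³/520 = 44.81 N/mm.
Moment M = P × e = 23.3×10³ × 200 = 4660000 N·mm; bending f_b = M/S = 206.8 N/mm.
f_max = √(f_v² + f_b²) = √(44.81² + 206.8²) = 211.6 N/mm.
r_n/Ω = (1/2.0) × 0.6 × 490 × (0.707 × 5) = 519.6 N/mm → adequate.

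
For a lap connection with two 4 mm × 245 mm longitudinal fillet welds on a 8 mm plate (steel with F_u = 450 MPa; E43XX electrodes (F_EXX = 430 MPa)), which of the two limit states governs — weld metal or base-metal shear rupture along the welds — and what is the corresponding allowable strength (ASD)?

R_n/Ω ≈ 179 kN (weld metal governs)

t_e = 0.707 × 4 = 2.828 mm; L = 490 mm.
Weld metal: R_n/Ω = (1/2.0) × 0.6 × 430 × 2.828 × 490 × 10⁻³ = 178.8 kN.
Base metal (shear rupture): R_n/Ω = (1/2.0) × 0.6 × 450 × 8 × 490 × 10⁻³ = 529.2 kN.
Governing: weld metal.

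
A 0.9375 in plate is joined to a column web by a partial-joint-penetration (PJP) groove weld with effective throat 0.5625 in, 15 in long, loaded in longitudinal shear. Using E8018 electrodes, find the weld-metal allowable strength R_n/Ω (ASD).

R_n/Ω ≈ 202 kips

E80XX → F_EXX = 80 ksi.
Effective throat (given) t_e = 0.5625 in.
A_we = 0.5625 × 15 = 8.438 in².
F_nw = 0.6 F_EXX = 48 ksi.
R_n/Ω = (48 × 8.438) / 2.0 = 202.5 kips.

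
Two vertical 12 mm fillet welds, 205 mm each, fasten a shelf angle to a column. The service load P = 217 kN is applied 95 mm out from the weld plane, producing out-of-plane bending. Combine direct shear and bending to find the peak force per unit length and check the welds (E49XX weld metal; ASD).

E49XX → F_EXX = 490 MPa.
L_w = 2 × 205 = 410 mm; section modulus (unit throat) S = 2 × L²/6 = 14010 mm².
Direct shear f_v = P/L_w = 217×10³/410 = 529.3 N/mm.
Moment M = P × e = 217×10³ × 95 = 20615000 N·mm; bending f_b = M/S = 1472 N/mm.
f_max = √(f_v² + f_b²) = √(529.3² + 1472²) = 1564 N/mm.
r_n/Ω = (1/2.0) × 0.6 × 490 × (0.707 × 12) = 1247 N/mm → NOT adequate.

f_max ≈ 1560 N/mm; NOT adequate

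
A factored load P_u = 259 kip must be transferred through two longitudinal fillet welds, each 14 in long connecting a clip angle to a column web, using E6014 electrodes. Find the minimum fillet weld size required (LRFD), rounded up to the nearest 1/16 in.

E60XX → F_EXX = 60 ksi.
Total weld length L = 28 in.
Required throat t_e = P_u / (φ × 0.6 F_EXX × L) = 259 / (0.75 × 0.6 × 60 × 28) = 0.3426 in.
Required leg w = t_e / 0.707 = 0.4846 in → use 1/2 in.

w = 1/2 in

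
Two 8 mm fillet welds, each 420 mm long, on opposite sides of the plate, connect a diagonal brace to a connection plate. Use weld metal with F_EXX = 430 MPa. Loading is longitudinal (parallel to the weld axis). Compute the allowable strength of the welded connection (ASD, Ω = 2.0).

Effective throat t_e = 0.707 × 8 = 5.656 mm.
Total length L = 840 mm; A_we = 5.656 × 840 = 4751 mm².
F_nw = 0.6 F_EXX = 0.6 × 430 = 258 MPa.
R_n = 258 × 4751 × 10⁻³ = 1226 kN; R_n/Ω = 1226/2.0 = 612.9 kN.

R_n/Ω ≈ 613 kN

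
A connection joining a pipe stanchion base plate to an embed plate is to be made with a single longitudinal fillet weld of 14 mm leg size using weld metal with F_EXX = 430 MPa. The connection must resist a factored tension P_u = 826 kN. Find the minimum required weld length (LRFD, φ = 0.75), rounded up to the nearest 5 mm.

Throat t_e = 0.707 × 14 = 9.898 mm.
φr_n = 0.75 × 0.6 × 430 × 9.898 × 10⁻³ = 1.915 kN/mm.
L_req = P_u / φr_n = 826 / 1.915 = 431.3 mm total.
Round up → use L = 435 mm.

L = 435 mm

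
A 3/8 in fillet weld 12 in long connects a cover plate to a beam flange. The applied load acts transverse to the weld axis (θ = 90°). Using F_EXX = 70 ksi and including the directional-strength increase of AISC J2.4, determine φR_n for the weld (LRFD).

φR_n ≈ 150 kip

t_e = 0.707 × 0.375 = 0.2651 in; A_we = 0.2651 × 12 = 3.181 in².
Directional factor: 1.0 + 0.5 sin^1.5(90°) = 1.5.
F_nw = 0.6 × 70 × 1.5 = 63 ksi.
φR_n = 0.75 × 63 × 3.181 = 150.3 kip.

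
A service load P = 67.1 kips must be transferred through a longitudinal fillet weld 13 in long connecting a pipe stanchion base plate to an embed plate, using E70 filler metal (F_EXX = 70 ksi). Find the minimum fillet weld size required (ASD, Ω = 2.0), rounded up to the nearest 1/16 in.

w = 3/8 in

Total weld length L = 13 in.
Required throat t_e = P × Ω / (0.6 F_EXX × L) = 67.1 × 2.0 / (0.6 × 70 × 13) = 0.2458 in.
Required leg w = t_e / 0.707 = 0.3476 in → use 3/8 in.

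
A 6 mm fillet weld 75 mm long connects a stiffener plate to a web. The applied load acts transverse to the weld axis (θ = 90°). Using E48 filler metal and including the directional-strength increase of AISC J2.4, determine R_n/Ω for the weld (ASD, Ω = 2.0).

R_n/Ω ≈ 68.7 kN

E48XX → F_EXX = 480 MPa.
t_e = 0.707 × 6 = 4.242 mm; A_we = 4.242 × 75 = 318.1 mm².
Directional factor: 1.0 + 0.5 sin^1.5(90°) = 1.5.
F_nw = 0.6 × 480 × 1.5 = 432 MPa.
R_n/Ω = (432 × 318.1) / 2.0 × 10⁻³ = 68.72 kN.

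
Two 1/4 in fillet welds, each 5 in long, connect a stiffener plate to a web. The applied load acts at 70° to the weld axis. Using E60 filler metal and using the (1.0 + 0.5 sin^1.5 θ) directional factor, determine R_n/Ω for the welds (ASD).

R_n/Ω ≈ 46.3 kip

E60XX → F_EXX = 60 ksi.
t_e = 0.707 × 0.25 = 0.1767 in; A_we = 0.1767 × 10 = 1.767 in².
Directional factor: 1.0 + 0.5 sin^1.5(70°) = 1.455.
F_nw = 0.6 × 60 × 1.455 = 52.4 ksi.
R_n/Ω = (52.4 × 1.767) / 2.0 = 46.31 kip.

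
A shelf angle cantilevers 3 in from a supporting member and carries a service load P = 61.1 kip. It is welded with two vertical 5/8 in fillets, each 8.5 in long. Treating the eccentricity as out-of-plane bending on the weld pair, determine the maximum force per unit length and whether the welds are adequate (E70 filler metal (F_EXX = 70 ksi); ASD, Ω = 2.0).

f_max ≈ 8.42 kip/in; adequate

L_w = 2 × 8.5 = 17 in; section modulus (unit throat) S = 2 × L²/6 = 24.08 in².
Direct shear f_v = P/L_w = 61.1/17 = 3.594 kip/in.
Moment M = P × e = 61.1 × 3 = 183.3 kip·in; bending f_b = M/S = 7.611 kip/in.
f_max = √(f_v² + f_b²) = √(3.594² + 7.611²) = 8.417 kip/in.
r_n/Ω = (1/2.0) × 0.6 × 70 × (0.707 × 0.625) = 9.279 kip/in → adequate.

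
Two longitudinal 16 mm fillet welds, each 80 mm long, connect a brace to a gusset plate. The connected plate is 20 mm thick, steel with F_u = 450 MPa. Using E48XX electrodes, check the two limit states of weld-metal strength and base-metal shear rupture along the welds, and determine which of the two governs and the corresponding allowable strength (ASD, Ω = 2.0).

E48XX → F_EXX = 480 MPa.
t_e = 0.707 × 16 = 11.31 mm; L = 160 mm.
Weld metal: R_n/Ω = (1/2.0) × 0.6 × 480 × 11.31 × 160 × 10⁻³ = 260.6 kN.
Base metal (shear rupture): R_n/Ω = (1/2.0) × 0.6 × 450 × 20 × 160 × 10⁻³ = 432 kN.
Governing: weld metal.

R_n/Ω ≈ 261 kN (weld metal governs)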